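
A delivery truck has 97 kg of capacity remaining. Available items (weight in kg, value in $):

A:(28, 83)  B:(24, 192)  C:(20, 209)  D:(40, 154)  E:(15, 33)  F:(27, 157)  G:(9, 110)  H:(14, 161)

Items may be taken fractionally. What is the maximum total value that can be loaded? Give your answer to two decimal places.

Sort by value per unit weight and fill in that order.
Ratios (sorted): G 12.22, H 11.50, C 10.45, B 8.00, F 5.81, D 3.85, A 2.96, E 2.20
take G (9 @ 110); take H (14 @ 161); take C (20 @ 209); take B (24 @ 192); take F (27 @ 157); take 3/40 of D → 11.55. Capacity used 97/97.
Total value = 840.55

840.55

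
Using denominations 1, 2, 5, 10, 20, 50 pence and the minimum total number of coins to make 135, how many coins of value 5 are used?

1

Use the largest denomination that fits, subtract, and repeat.
135 = 2×50 + 1×20 + 1×10 + 1×5
Count of 5: 1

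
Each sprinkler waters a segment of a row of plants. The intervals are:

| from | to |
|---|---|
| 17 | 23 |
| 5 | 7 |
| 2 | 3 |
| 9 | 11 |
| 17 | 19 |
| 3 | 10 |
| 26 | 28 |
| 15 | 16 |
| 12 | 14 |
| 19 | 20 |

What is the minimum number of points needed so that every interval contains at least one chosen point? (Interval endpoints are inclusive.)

Sort by right endpoint; whenever an interval is uncovered, place a point at its right end.
By right end: [2,3]  [5,7]  [3,10]  [9,11]  [12,14]  [15,16]  [17,19]  [19,20]  [17,23]  [26,28]
[2,3] uncovered → point at 3; [5,7] uncovered → point at 7; [9,11] uncovered → point at 11; [12,14] uncovered → point at 14; [15,16] uncovered → point at 16; [17,19] uncovered → point at 19; [26,28] uncovered → point at 28.
Points: 3, 7, 11, 14, 16, 19, 28 (7 total).

7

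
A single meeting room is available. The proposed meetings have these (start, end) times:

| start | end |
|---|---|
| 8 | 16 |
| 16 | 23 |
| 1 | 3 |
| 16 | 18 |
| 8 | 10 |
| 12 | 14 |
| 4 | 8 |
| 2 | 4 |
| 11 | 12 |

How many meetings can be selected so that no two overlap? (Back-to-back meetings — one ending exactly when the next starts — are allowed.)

Order by finish time; keep every interval that doesn't clash with the previous kept one.
By end time: (1,3), (2,4), (4,8), (8,10), (11,12), (12,14), (8,16), (16,18), (16,23).
Pick (1,3); next start ≥ 3 → (4,8); next start ≥ 8 → (8,10); next start ≥ 10 → (11,12); next start ≥ 12 → (12,14); next start ≥ 14 → (16,18).
Selected 6 meetings.

6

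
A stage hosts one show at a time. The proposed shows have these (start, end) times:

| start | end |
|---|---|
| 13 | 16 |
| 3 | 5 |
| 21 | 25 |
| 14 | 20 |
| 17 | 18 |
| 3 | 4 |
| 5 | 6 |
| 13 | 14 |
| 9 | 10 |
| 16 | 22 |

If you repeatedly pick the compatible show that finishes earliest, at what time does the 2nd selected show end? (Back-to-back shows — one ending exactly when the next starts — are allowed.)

Sort by end time and greedily take each interval whose start is ≥ the last chosen end.
Sorted by end: (3,4)  (3,5)  (5,6)  (9,10)  (13,14)  (13,16)  (17,18)  (14,20)  (16,22)  (21,25)
take (3,4); take (5,6); take (9,10); take (13,14); take (17,18); skip (16,22); take (21,25).
Selected: (3,4) (5,6) (9,10) (13,14) (17,18) (21,25)

6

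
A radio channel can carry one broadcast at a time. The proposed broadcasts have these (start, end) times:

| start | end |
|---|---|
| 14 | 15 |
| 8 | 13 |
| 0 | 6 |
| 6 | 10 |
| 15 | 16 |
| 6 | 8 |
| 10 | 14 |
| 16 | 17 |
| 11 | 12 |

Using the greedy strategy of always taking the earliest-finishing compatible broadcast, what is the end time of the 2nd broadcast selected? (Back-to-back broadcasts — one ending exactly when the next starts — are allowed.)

By end time: (0,6), (6,8), (6,10), (11,12), (8,13), (10,14), (14,15), (15,16), (16,17).
Pick (0,6); next start ≥ 6 → (6,8); next start ≥ 8 → (11,12); next start ≥ 12 → (14,15); next start ≥ 15 → (15,16); next start ≥ 16 → (16,17).
Selected: (0,6) (6,8) (11,12) (14,15) (15,16) (16,17)

8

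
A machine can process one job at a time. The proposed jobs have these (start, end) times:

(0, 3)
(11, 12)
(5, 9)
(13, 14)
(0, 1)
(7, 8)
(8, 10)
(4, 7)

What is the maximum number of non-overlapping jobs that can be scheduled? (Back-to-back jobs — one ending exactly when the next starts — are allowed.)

6

Greedy by earliest finish: after sorting by end time, pick each interval compatible with the last pick.
By end time: (0,1), (0,3), (4,7), (7,8), (5,9), (8,10), (11,12), (13,14).
Pick (0,1); next start ≥ 1 → (4,7); next start ≥ 7 → (7,8); next start ≥ 8 → (8,10); next start ≥ 10 → (11,12); next start ≥ 12 → (13,14).
Selected 6 jobs.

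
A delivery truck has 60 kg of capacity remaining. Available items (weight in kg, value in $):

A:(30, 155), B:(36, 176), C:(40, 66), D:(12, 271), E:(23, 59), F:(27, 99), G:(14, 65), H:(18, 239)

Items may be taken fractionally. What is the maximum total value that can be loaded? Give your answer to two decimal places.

665.00

Greedy by value/weight ratio, highest first.
Ratios (sorted): D 22.58, H 13.28, A 5.17, B 4.89, G 4.64, F 3.67, E 2.57, C 1.65
take D (12 @ 271); take H (18 @ 239); take A (30 @ 155). Capacity used 60/60.
Total value = 665.00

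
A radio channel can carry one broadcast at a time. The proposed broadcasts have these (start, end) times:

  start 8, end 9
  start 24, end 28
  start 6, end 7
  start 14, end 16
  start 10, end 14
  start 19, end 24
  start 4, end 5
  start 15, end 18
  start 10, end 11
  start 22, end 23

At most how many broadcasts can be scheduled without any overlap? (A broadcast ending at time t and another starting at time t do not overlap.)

Sorted by end: (4,5)  (6,7)  (8,9)  (10,11)  (10,14)  (14,16)  (15,18)  (22,23)  (19,24)  (24,28)
take (4,5); take (6,7); take (8,9); take (10,11); take (14,16); take (22,23); skip (19,24); take (24,28).
Selected 7 broadcasts.

7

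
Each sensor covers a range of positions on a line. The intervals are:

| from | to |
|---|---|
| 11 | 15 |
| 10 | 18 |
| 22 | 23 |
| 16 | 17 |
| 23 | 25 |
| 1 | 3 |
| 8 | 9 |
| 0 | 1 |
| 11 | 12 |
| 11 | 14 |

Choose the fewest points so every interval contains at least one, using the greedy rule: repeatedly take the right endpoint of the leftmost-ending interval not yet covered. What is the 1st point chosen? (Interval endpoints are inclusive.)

1

Process intervals by earliest right end; each time one isn't hit yet, stab at its right endpoint.
Sorted: [0,1] [1,3] [8,9] [11,12] [11,14] [11,15] [16,17] [10,18] [22,23] [23,25]
{[0,1],[1,3]} hit by 1; {[8,9]} hit by 9; {[11,12],[11,14],[11,15]} hit by 12; {[16,17],[10,18]} hit by 17; {[22,23],[23,25]} hit by 23.
Points: 1, 9, 12, 17, 23 (5 total).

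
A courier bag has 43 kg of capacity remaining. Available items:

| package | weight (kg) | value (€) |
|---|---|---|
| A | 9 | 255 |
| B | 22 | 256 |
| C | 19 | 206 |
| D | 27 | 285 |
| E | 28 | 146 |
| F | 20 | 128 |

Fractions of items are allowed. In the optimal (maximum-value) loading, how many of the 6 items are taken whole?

2

Sort by value per unit weight and fill in that order.
Ratios (sorted): A 28.33, B 11.64, C 10.84, D 10.56, F 6.40, E 5.21
take A (9 @ 255); take B (22 @ 256); take 12/19 of C → 130.11. Capacity used 43/43.
2 item(s) taken whole; one partial (take 12/19 of C).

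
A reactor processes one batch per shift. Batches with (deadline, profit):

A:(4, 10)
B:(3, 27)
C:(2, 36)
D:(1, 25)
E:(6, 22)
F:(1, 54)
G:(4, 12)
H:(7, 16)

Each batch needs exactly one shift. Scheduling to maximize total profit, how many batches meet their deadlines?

6

By profit: F(d1,54), C(d2,36), B(d3,27), D(d1,25), E(d6,22), H(d7,16), G(d4,12), A(d4,10)
F→slot 1; C→slot 2; B→slot 3; D skipped; E→slot 6; H→slot 7; G→slot 4; A skipped.
6 of 8 scheduled.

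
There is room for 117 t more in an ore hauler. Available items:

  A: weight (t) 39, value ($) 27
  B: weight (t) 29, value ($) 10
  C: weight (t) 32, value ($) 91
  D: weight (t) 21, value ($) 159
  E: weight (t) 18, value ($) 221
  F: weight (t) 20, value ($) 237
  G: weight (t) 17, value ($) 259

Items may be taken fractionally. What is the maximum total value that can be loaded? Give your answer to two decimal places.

973.23

Order: G (259/17=15.24) > E (221/18=12.28) > F (237/20=11.85) > D (159/21=7.57) > C (91/32=2.84) > A (27/39=0.69) > B (10/29=0.34)
Fill: take G (17 @ 259) → take E (18 @ 221) → take F (20 @ 237) → take D (21 @ 159) → take C (32 @ 91) → take 9/39 of A → 6.23; 117/117 used.
Total value = 973.23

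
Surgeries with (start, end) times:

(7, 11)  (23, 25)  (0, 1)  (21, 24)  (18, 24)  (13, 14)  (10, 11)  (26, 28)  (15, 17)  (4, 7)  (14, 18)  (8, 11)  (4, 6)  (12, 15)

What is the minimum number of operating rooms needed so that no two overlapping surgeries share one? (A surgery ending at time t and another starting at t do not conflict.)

3

Count concurrent intervals with a sweep; the peak is the room count.
Events (time:±→running): 0:+→1 1:-→0 4:+→1 4:+→2 6:-→1 7:-→0 7:+→1 8:+→2 10:+→3 … peak 3.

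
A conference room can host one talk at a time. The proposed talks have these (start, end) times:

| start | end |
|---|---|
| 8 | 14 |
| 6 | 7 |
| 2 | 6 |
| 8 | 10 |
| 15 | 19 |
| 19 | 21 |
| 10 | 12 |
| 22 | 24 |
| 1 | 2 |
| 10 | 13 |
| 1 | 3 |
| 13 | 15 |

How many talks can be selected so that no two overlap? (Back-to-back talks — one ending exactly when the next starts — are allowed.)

Sorted by end: (1,2)  (1,3)  (2,6)  (6,7)  (8,10)  (10,12)  (10,13)  (8,14)  (13,15)  (15,19)  (19,21)  (22,24)
take (1,2); skip (1,3); take (2,6); take (6,7); take (8,10); take (10,12); skip (10,13); take (13,15); take (15,19); take (19,21); take (22,24).
Selected 9 talks.

9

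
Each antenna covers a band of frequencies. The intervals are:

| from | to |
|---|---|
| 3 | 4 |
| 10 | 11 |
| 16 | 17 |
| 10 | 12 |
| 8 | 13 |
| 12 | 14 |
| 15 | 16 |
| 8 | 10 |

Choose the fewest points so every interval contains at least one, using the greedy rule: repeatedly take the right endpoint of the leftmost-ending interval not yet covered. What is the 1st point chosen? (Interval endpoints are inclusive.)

Sorted: [3,4] [8,10] [10,11] [10,12] [8,13] [12,14] [15,16] [16,17]
{[3,4]} hit by 4; {[8,10],[10,11],[10,12],[8,13]} hit by 10; {[12,14]} hit by 14; {[15,16],[16,17]} hit by 16.
Points: 4, 10, 14, 16 (4 total).

4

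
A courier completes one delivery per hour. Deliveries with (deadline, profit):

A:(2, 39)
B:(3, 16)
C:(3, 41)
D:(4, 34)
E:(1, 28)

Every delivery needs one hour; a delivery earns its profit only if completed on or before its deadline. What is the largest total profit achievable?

142

Profit order: C=41 A=39 D=34 E=28 B=16
Assign: C→slot 3, A→slot 2, D→slot 4, E→slot 1, B skipped.
Slots: [1:E] [2:A] [3:C] [4:D]
Profit = 28 + 39 + 41 + 34 = 142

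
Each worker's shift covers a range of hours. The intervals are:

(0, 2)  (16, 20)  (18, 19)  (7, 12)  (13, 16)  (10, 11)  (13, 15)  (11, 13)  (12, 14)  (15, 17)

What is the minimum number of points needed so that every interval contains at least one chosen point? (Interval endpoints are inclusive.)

Process intervals by earliest right end; each time one isn't hit yet, stab at its right endpoint.
Sorted: [0,2] [10,11] [7,12] [11,13] [12,14] [13,15] [13,16] [15,17] [18,19] [16,20]
{[0,2]} hit by 2; {[10,11],[7,12],[11,13]} hit by 11; {[12,14],[13,15],[13,16]} hit by 14; {[15,17]} hit by 17; {[18,19],[16,20]} hit by 19.
Points: 2, 11, 14, 17, 19 (5 total).

5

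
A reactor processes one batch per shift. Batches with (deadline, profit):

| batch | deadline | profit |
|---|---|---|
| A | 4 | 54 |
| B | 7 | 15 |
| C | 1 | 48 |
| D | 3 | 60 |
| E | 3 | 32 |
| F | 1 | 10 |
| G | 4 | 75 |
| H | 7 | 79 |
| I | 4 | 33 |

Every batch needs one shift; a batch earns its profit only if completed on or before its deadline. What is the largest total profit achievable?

331

Take jobs in profit order; each goes to the latest open slot no later than its deadline.
By profit: H(d7,79), G(d4,75), D(d3,60), A(d4,54), C(d1,48), I(d4,33), E(d3,32), B(d7,15), F(d1,10)
H→slot 7; G→slot 4; D→slot 3; A→slot 2; C→slot 1; I skipped; E skipped; B→slot 6; F skipped.
Profit = 48 + 54 + 60 + 75 + 15 + 79 = 331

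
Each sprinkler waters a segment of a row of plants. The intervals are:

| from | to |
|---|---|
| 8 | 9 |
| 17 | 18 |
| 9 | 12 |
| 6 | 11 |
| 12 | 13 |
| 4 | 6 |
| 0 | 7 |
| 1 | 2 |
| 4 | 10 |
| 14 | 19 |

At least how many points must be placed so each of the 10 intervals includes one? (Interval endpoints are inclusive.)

5

Sorted: [1,2] [4,6] [0,7] [8,9] [4,10] [6,11] [9,12] [12,13] [17,18] [14,19]
{[1,2]} hit by 2; {[4,6],[0,7]} hit by 6; {[8,9],[4,10],[6,11],[9,12]} hit by 9; {[12,13]} hit by 13; {[17,18],[14,19]} hit by 18.
Points: 2, 6, 9, 13, 18 (5 total).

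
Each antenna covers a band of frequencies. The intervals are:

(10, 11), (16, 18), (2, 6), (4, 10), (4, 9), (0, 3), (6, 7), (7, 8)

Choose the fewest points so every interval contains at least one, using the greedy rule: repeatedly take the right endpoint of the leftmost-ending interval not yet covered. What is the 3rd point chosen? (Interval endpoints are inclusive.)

Sort by right endpoint; whenever an interval is uncovered, place a point at its right end.
Sorted: [0,3] [2,6] [6,7] [7,8] [4,9] [4,10] [10,11] [16,18]
{[0,3],[2,6]} hit by 3; {[6,7],[7,8],[4,9],[4,10]} hit by 7; {[10,11]} hit by 11; {[16,18]} hit by 18.
Points: 3, 7, 11, 18 (4 total).

11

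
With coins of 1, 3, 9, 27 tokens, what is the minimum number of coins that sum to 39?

3

39 = 1×27 + 1×9 + 1×3
Total coins = 1 + 1 + 1 = 3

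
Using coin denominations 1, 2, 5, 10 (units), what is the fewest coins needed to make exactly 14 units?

3

Use the largest denomination that fits, subtract, and repeat.
14 − 1×10→4 − 2×2→0
Total coins = 1 + 2 = 3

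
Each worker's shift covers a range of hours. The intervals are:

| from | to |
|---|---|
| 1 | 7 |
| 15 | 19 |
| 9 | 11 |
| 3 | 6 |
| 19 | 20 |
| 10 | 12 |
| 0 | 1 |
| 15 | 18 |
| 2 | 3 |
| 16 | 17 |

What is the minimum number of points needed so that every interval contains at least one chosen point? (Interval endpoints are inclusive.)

By right end: [0,1]  [2,3]  [3,6]  [1,7]  [9,11]  [10,12]  [16,17]  [15,18]  [15,19]  [19,20]
[0,1] uncovered → point at 1; [2,3] uncovered → point at 3; [9,11] uncovered → point at 11; [16,17] uncovered → point at 17; [19,20] uncovered → point at 20.
Points: 1, 3, 11, 17, 20 (5 total).

5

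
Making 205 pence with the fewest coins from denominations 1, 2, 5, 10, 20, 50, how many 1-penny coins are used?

205 = 4×50 + 1×5
Count of 1: 0

0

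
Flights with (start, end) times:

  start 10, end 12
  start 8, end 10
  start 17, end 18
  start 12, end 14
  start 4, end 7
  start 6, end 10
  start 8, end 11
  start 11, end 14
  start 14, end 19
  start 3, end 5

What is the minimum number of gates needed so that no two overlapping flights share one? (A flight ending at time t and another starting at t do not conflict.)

Events (time:±→running): 3:+→1 4:+→2 5:-→1 6:+→2 7:-→1 8:+→2 8:+→3 … peak 3.

3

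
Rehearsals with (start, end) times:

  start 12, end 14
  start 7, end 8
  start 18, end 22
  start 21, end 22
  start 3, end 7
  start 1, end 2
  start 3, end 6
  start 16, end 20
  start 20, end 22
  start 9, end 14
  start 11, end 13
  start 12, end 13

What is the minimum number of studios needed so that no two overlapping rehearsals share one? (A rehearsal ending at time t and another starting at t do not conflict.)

Events (time:±→running): 1:+→1 2:-→0 3:+→1 3:+→2 6:-→1 7:-→0 7:+→1 8:-→0 9:+→1 11:+→2 12:+→3 12:+→4 … peak 4.

4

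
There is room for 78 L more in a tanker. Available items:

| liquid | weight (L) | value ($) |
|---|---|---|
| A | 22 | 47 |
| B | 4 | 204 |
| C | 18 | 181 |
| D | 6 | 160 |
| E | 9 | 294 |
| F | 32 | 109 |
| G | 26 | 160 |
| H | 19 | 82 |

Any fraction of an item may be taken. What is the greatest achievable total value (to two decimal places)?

1063.74

Order: B (204/4=51.00) > E (294/9=32.67) > D (160/6=26.67) > C (181/18=10.06) > G (160/26=6.15) > H (82/19=4.32) > F (109/32=3.41) > A (47/22=2.14)
Fill: take B (4 @ 204) → take E (9 @ 294) → take D (6 @ 160) → take C (18 @ 181) → take G (26 @ 160) → take 15/19 of H → 64.74; 78/78 used.
Total value = 1063.74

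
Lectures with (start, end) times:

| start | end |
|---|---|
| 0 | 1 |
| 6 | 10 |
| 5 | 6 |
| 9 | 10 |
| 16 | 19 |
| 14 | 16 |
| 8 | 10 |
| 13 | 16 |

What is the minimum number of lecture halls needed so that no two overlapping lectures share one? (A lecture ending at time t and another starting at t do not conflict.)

3

Count concurrent intervals with a sweep; the peak is the room count.
Events (time:±→running): 0:+→1 1:-→0 5:+→1 6:-→0 6:+→1 8:+→2 9:+→3 … peak 3.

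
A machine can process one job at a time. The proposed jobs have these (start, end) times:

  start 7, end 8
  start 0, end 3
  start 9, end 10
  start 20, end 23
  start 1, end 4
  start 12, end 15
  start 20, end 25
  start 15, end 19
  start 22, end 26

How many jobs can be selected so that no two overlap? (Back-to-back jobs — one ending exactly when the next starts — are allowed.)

Sort by end time and greedily take each interval whose start is ≥ the last chosen end.
Sorted by end: (0,3)  (1,4)  (7,8)  (9,10)  (12,15)  (15,19)  (20,23)  (20,25)  (22,26)
take (0,3); take (7,8); take (9,10); take (12,15); take (15,19); take (20,23).
Selected 6 jobs.

6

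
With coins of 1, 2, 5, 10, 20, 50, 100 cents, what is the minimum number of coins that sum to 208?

5

208 − 2×100→8 − 1×5→3 − 1×2→1 − 1×1→0
Total coins = 2 + 1 + 1 + 1 = 5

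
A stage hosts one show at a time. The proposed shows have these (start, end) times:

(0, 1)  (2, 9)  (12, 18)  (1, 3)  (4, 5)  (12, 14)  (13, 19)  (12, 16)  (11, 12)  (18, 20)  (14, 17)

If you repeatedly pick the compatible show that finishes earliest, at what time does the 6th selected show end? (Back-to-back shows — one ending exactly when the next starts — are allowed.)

Order by finish time; keep every interval that doesn't clash with the previous kept one.
Sorted by end: (0,1)  (1,3)  (4,5)  (2,9)  (11,12)  (12,14)  (12,16)  (14,17)  (12,18)  (13,19)  (18,20)
take (0,1); take (1,3); take (4,5); take (11,12); take (12,14); skip (12,16); take (14,17); skip (12,18); skip (13,19); take (18,20).
Selected: (0,1) (1,3) (4,5) (11,12) (12,14) (14,17) (18,20)

17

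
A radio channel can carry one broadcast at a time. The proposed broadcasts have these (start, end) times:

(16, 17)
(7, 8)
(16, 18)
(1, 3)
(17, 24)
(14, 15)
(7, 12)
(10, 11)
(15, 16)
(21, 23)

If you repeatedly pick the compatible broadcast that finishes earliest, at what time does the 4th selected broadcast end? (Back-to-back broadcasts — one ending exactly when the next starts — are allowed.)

15

Greedy by earliest finish: after sorting by end time, pick each interval compatible with the last pick.
Sorted by end: (1,3)  (7,8)  (10,11)  (7,12)  (14,15)  (15,16)  (16,17)  (16,18)  (21,23)  (17,24)
take (1,3); take (7,8); take (10,11); skip (7,12); take (14,15); take (15,16); take (16,17); take (21,23).
Selected: (1,3) (7,8) (10,11) (14,15) (15,16) (16,17) (21,23)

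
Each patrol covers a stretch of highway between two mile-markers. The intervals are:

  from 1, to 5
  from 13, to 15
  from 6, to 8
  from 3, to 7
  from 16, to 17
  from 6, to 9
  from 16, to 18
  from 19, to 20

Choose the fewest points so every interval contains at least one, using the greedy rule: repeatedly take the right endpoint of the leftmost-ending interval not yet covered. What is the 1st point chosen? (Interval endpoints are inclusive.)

5

Sorted: [1,5] [3,7] [6,8] [6,9] [13,15] [16,17] [16,18] [19,20]
{[1,5],[3,7]} hit by 5; {[6,8],[6,9]} hit by 8; {[13,15]} hit by 15; {[16,17],[16,18]} hit by 17; {[19,20]} hit by 20.
Points: 5, 8, 15, 17, 20 (5 total).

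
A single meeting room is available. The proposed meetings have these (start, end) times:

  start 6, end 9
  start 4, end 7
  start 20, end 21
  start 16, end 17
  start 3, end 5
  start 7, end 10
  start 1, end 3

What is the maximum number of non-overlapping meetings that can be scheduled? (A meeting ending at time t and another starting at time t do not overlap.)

5

Order by finish time; keep every interval that doesn't clash with the previous kept one.
Sorted by end: (1,3)  (3,5)  (4,7)  (6,9)  (7,10)  (16,17)  (20,21)
take (1,3); take (3,5); skip (4,7); take (6,9); skip (7,10); take (16,17); take (20,21).
Selected 5 meetings.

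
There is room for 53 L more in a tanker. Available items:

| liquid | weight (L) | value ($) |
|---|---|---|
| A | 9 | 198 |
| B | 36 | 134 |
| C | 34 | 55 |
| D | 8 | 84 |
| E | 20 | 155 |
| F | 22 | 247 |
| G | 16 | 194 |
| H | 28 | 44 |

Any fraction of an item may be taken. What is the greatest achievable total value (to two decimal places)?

Sort by value per unit weight and fill in that order.
Order: A (198/9=22.00) > G (194/16=12.12) > F (247/22=11.23) > D (84/8=10.50) > E (155/20=7.75) > B (134/36=3.72) > C (55/34=1.62) > H (44/28=1.57)
Fill: take A (9 @ 198) → take G (16 @ 194) → take F (22 @ 247) → take 6/8 of D → 63.00; 53/53 used.
Total value = 702.00

702.00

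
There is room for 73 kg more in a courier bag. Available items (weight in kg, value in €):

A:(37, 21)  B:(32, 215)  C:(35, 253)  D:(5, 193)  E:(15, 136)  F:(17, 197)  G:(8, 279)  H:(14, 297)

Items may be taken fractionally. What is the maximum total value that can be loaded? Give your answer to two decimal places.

Sort by value per unit weight and fill in that order.
Ratios (sorted): D 38.60, G 34.88, H 21.21, F 11.59, E 9.07, C 7.23, B 6.72, A 0.57
take D (5 @ 193); take G (8 @ 279); take H (14 @ 297); take F (17 @ 197); take E (15 @ 136); take 14/35 of C → 101.20. Capacity used 73/73.
Total value = 1203.20

1203.20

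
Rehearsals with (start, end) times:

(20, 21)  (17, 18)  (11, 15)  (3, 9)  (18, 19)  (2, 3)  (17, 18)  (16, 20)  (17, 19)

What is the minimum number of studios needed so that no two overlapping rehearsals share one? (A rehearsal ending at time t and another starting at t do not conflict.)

4

Events (time:±→running): 2:+→1 3:-→0 3:+→1 9:-→0 11:+→1 15:-→0 16:+→1 17:+→2 17:+→3 17:+→4 … peak 4.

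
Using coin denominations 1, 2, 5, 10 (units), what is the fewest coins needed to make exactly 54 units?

7

Use the largest denomination that fits, subtract, and repeat.
54 − 5×10→4 − 2×2→0
Total coins = 5 + 2 = 7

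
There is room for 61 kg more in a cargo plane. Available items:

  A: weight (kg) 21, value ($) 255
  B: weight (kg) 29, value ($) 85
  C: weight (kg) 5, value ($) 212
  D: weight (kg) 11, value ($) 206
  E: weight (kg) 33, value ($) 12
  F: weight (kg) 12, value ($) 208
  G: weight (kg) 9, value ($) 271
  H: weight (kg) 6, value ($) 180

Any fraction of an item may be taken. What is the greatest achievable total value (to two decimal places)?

Order: C (212/5=42.40) > G (271/9=30.11) > H (180/6=30.00) > D (206/11=18.73) > F (208/12=17.33) > A (255/21=12.14) > B (85/29=2.93) > E (12/33=0.36)
Fill: take C (5 @ 212) → take G (9 @ 271) → take H (6 @ 180) → take D (11 @ 206) → take F (12 @ 208) → take 18/21 of A → 218.57; 61/61 used.
Total value = 1295.57

1295.57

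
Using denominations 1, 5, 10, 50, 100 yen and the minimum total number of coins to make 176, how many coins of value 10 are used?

176 − 1×100→76 − 1×50→26 − 2×10→6 − 1×5→1 − 1×1→0
Count of 10: 2

2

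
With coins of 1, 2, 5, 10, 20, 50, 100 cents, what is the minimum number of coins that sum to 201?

201 = 2×100 + 1×1
Total coins = 2 + 1 = 3

3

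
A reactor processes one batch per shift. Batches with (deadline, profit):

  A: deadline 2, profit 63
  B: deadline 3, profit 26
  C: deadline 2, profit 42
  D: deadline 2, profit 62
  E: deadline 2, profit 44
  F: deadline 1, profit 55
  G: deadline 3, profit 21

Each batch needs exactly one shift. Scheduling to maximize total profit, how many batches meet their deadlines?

3

Take jobs in profit order; each goes to the latest open slot no later than its deadline.
Profit order: A=63 D=62 F=55 E=44 C=42 B=26 G=21
Assign: A→slot 2, D→slot 1, F skipped, E skipped, C skipped, B→slot 3, G skipped.
Slots: [1:D] [2:A] [3:B]
3 of 7 scheduled.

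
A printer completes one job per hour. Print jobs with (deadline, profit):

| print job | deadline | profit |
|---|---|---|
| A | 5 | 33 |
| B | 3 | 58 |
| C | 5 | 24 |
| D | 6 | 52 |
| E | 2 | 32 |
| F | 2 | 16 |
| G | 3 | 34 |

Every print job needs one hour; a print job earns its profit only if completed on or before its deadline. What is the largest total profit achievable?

Sort by profit descending; place each in the latest free slot ≤ its deadline.
Profit order: B=58 D=52 G=34 A=33 E=32 C=24 F=16
Assign: B→slot 3, D→slot 6, G→slot 2, A→slot 5, E→slot 1, C→slot 4, F skipped.
Slots: [1:E] [2:G] [3:B] [4:C] [5:A] [6:D]
Profit = 32 + 34 + 58 + 24 + 33 + 52 = 233

233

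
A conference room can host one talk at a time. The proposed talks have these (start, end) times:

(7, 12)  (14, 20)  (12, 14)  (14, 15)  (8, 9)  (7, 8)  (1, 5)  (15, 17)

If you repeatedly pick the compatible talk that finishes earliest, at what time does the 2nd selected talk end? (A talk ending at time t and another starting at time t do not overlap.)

8

Order by finish time; keep every interval that doesn't clash with the previous kept one.
By end time: (1,5), (7,8), (8,9), (7,12), (12,14), (14,15), (15,17), (14,20).
Pick (1,5); next start ≥ 5 → (7,8); next start ≥ 8 → (8,9); next start ≥ 9 → (12,14); next start ≥ 14 → (14,15); next start ≥ 15 → (15,17).
Selected: (1,5) (7,8) (8,9) (12,14) (14,15) (15,17)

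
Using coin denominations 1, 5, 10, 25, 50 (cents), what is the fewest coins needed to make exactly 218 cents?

Greedy: take as many of the largest coin as possible, then repeat with the remainder.
218 − 4×50→18 − 1×10→8 − 1×5→3 − 3×1→0
Total coins = 4 + 1 + 1 + 3 = 9

9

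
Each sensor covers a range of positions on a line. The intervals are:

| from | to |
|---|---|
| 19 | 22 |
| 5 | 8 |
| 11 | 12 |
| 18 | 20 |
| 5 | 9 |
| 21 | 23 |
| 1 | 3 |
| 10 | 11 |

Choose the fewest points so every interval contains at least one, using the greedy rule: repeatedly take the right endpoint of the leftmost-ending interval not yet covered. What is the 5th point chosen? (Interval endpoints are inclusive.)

Sort by right endpoint; whenever an interval is uncovered, place a point at its right end.
Sorted: [1,3] [5,8] [5,9] [10,11] [11,12] [18,20] [19,22] [21,23]
{[1,3]} hit by 3; {[5,8],[5,9]} hit by 8; {[10,11],[11,12]} hit by 11; {[18,20],[19,22]} hit by 20; {[21,23]} hit by 23.
Points: 3, 8, 11, 20, 23 (5 total).

23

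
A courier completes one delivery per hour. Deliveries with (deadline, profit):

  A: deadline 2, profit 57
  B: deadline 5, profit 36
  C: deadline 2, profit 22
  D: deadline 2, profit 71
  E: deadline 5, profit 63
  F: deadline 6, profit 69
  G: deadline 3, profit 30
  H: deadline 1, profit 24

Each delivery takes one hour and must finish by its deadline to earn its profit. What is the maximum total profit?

326

Take jobs in profit order; each goes to the latest open slot no later than its deadline.
Profit order: D=71 F=69 E=63 A=57 B=36 G=30 H=24 C=22
Assign: D→slot 2, F→slot 6, E→slot 5, A→slot 1, B→slot 4, G→slot 3, H skipped, C skipped.
Slots: [1:A] [2:D] [3:G] [4:B] [5:E] [6:F]
Profit = 57 + 71 + 30 + 36 + 63 + 69 = 326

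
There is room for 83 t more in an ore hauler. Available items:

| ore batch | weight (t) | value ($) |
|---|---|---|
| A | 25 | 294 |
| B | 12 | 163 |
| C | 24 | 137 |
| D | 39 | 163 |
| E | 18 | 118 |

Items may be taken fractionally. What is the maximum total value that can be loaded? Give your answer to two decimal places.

728.72

Sort by value per unit weight and fill in that order.
Order: B (163/12=13.58) > A (294/25=11.76) > E (118/18=6.56) > C (137/24=5.71) > D (163/39=4.18)
Fill: take B (12 @ 163) → take A (25 @ 294) → take E (18 @ 118) → take C (24 @ 137) → take 4/39 of D → 16.72; 83/83 used.
Total value = 728.72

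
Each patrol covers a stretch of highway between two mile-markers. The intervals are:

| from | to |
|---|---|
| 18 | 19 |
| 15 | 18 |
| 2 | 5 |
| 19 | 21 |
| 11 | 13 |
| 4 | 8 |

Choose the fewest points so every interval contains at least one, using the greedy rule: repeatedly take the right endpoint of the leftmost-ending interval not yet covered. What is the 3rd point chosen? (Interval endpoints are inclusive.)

18

Sort by right endpoint; whenever an interval is uncovered, place a point at its right end.
By right end: [2,5]  [4,8]  [11,13]  [15,18]  [18,19]  [19,21]
[2,5] uncovered → point at 5; [11,13] uncovered → point at 13; [15,18] uncovered → point at 18; [19,21] uncovered → point at 21.
Points: 5, 13, 18, 21 (4 total).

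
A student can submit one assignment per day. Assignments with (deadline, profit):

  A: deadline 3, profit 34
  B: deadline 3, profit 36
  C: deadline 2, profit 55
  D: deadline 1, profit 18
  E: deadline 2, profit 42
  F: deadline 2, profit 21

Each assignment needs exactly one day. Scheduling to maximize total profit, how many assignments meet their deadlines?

3

Take jobs in profit order; each goes to the latest open slot no later than its deadline.
By profit: C(d2,55), E(d2,42), B(d3,36), A(d3,34), F(d2,21), D(d1,18)
C→slot 2; E→slot 1; B→slot 3; A skipped; F skipped; D skipped.
3 of 6 scheduled.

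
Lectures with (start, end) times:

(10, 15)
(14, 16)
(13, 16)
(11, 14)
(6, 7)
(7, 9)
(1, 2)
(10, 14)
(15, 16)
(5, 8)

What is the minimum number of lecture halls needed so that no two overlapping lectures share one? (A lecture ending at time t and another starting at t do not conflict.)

4

starts: [1, 5, 6, 7, 10, 10, 11, 13, 14, 15]
ends:   [2, 7, 8, 9, 14, 14, 15, 16, 16, 16]
s1→1 e2→0 s5→1 s6→2 e7→1 s7→2 e8→1 e9→0 s10→1 s10→2 s11→3 s13→4  — peak 4.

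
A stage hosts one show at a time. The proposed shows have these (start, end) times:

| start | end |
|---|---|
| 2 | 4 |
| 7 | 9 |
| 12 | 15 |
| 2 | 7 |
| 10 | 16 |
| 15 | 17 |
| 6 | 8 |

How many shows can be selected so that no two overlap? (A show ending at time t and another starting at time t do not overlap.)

4

Greedy by earliest finish: after sorting by end time, pick each interval compatible with the last pick.
Sorted by end: (2,4)  (2,7)  (6,8)  (7,9)  (12,15)  (10,16)  (15,17)
take (2,4); take (6,8); take (12,15); take (15,17).
Selected 4 shows.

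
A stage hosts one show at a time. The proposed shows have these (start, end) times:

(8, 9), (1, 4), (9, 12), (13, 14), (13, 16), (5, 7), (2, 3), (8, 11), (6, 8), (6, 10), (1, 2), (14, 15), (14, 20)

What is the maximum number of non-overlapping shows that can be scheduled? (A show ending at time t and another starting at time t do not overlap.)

Order by finish time; keep every interval that doesn't clash with the previous kept one.
Sorted by end: (1,2)  (2,3)  (1,4)  (5,7)  (6,8)  (8,9)  (6,10)  (8,11)  (9,12)  (13,14)  (14,15)  (13,16)  (14,20)
take (1,2); take (2,3); take (5,7); take (8,9); skip (6,10); skip (8,11); take (9,12); take (13,14); take (14,15).
Selected 7 shows.

7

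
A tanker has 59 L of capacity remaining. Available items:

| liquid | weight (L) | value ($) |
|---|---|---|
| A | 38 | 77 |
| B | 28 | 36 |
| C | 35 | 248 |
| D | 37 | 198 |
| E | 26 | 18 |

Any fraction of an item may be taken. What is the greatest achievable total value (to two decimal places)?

Order: C (248/35=7.09) > D (198/37=5.35) > A (77/38=2.03) > B (36/28=1.29) > E (18/26=0.69)
Fill: take C (35 @ 248) → take 24/37 of D → 128.43; 59/59 used.
Total value = 376.43

376.43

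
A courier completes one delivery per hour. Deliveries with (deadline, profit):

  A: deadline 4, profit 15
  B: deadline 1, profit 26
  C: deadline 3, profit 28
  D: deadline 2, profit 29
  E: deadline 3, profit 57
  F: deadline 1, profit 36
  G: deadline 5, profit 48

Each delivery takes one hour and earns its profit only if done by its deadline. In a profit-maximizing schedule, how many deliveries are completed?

5

Take jobs in profit order; each goes to the latest open slot no later than its deadline.
Profit order: E=57 G=48 F=36 D=29 C=28 B=26 A=15
Assign: E→slot 3, G→slot 5, F→slot 1, D→slot 2, C skipped, B skipped, A→slot 4.
Slots: [1:F] [2:D] [3:E] [4:A] [5:G]
5 of 7 scheduled.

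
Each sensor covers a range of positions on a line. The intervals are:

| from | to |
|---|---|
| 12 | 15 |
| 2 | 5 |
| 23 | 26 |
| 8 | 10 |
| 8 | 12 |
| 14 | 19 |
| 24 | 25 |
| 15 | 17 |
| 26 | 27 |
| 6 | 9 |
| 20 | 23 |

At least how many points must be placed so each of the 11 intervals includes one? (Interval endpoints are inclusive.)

Process intervals by earliest right end; each time one isn't hit yet, stab at its right endpoint.
By right end: [2,5]  [6,9]  [8,10]  [8,12]  [12,15]  [15,17]  [14,19]  [20,23]  [24,25]  [23,26]  [26,27]
[2,5] uncovered → point at 5; [6,9] uncovered → point at 9; [12,15] uncovered → point at 15; [20,23] uncovered → point at 23; [24,25] uncovered → point at 25; [26,27] uncovered → point at 27.
Points: 5, 9, 15, 23, 25, 27 (6 total).

6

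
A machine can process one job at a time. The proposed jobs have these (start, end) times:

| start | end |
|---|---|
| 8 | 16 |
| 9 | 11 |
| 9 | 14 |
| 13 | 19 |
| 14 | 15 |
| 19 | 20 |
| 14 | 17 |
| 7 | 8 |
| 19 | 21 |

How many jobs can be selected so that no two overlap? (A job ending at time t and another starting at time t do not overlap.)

Greedy by earliest finish: after sorting by end time, pick each interval compatible with the last pick.
Sorted by end: (7,8)  (9,11)  (9,14)  (14,15)  (8,16)  (14,17)  (13,19)  (19,20)  (19,21)
take (7,8); take (9,11); take (14,15); take (19,20).
Selected 4 jobs.

4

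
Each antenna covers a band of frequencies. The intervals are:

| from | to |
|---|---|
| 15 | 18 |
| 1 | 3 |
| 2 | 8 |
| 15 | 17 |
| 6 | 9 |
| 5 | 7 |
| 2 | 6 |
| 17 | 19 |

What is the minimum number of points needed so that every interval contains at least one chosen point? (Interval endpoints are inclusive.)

Sorted: [1,3] [2,6] [5,7] [2,8] [6,9] [15,17] [15,18] [17,19]
{[1,3],[2,6]} hit by 3; {[5,7],[2,8],[6,9]} hit by 7; {[15,17],[15,18],[17,19]} hit by 17.
Points: 3, 7, 17 (3 total).

3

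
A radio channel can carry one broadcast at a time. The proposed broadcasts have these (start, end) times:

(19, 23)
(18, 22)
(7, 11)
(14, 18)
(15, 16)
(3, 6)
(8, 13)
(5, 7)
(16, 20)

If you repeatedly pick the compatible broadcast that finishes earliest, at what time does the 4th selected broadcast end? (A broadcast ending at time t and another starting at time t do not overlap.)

By end time: (3,6), (5,7), (7,11), (8,13), (15,16), (14,18), (16,20), (18,22), (19,23).
Pick (3,6); next start ≥ 6 → (7,11); next start ≥ 11 → (15,16); next start ≥ 16 → (16,20).
Selected: (3,6) (7,11) (15,16) (16,20)

20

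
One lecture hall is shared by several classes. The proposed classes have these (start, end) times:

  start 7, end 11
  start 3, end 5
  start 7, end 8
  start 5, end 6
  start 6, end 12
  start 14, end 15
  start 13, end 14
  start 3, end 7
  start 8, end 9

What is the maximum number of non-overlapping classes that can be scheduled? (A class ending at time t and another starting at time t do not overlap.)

Order by finish time; keep every interval that doesn't clash with the previous kept one.
By end time: (3,5), (5,6), (3,7), (7,8), (8,9), (7,11), (6,12), (13,14), (14,15).
Pick (3,5); next start ≥ 5 → (5,6); next start ≥ 6 → (7,8); next start ≥ 8 → (8,9); next start ≥ 9 → (13,14); next start ≥ 14 → (14,15).
Selected 6 classes.

6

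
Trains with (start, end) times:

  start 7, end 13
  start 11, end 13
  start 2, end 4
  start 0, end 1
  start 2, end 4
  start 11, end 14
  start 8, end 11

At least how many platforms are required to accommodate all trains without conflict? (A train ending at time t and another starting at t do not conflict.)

starts: [0, 2, 2, 7, 8, 11, 11]
ends:   [1, 4, 4, 11, 13, 13, 14]
s0→1 e1→0 s2→1 s2→2 e4→1 e4→0 s7→1 s8→2 e11→1 s11→2 s11→3  — peak 3.

3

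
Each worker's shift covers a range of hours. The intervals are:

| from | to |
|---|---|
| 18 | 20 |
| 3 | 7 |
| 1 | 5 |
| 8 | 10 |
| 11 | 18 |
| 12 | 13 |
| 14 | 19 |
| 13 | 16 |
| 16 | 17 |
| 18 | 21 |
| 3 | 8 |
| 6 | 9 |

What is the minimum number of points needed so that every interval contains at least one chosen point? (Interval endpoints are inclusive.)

5

Sorted: [1,5] [3,7] [3,8] [6,9] [8,10] [12,13] [13,16] [16,17] [11,18] [14,19] [18,20] [18,21]
{[1,5],[3,7],[3,8]} hit by 5; {[6,9],[8,10]} hit by 9; {[12,13],[13,16]} hit by 13; {[16,17],[11,18],[14,19]} hit by 17; {[18,20],[18,21]} hit by 20.
Points: 5, 9, 13, 17, 20 (5 total).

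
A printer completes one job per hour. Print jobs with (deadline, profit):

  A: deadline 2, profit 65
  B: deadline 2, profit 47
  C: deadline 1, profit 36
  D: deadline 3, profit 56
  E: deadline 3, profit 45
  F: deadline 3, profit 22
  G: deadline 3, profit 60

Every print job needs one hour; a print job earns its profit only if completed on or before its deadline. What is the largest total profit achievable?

Sort by profit descending; place each in the latest free slot ≤ its deadline.
By profit: A(d2,65), G(d3,60), D(d3,56), B(d2,47), E(d3,45), C(d1,36), F(d3,22)
A→slot 2; G→slot 3; D→slot 1; B skipped; E skipped; C skipped; F skipped.
Profit = 56 + 65 + 60 = 181

181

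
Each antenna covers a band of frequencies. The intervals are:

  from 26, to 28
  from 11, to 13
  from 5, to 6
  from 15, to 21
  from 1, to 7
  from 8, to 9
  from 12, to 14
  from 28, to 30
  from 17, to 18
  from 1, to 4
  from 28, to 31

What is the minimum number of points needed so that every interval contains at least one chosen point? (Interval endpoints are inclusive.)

6

Process intervals by earliest right end; each time one isn't hit yet, stab at its right endpoint.
Sorted: [1,4] [5,6] [1,7] [8,9] [11,13] [12,14] [17,18] [15,21] [26,28] [28,30] [28,31]
{[1,4]} hit by 4; {[5,6],[1,7]} hit by 6; {[8,9]} hit by 9; {[11,13],[12,14]} hit by 13; {[17,18],[15,21]} hit by 18; {[26,28],[28,30],[28,31]} hit by 28.
Points: 4, 6, 9, 13, 18, 28 (6 total).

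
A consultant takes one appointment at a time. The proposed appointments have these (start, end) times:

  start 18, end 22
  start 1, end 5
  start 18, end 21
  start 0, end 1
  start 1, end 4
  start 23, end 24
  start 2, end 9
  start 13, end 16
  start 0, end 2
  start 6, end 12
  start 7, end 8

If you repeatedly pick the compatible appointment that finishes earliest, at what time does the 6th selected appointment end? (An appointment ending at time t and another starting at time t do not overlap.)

Sorted by end: (0,1)  (0,2)  (1,4)  (1,5)  (7,8)  (2,9)  (6,12)  (13,16)  (18,21)  (18,22)  (23,24)
take (0,1); take (1,4); take (7,8); skip (2,9); take (13,16); take (18,21); take (23,24).
Selected: (0,1) (1,4) (7,8) (13,16) (18,21) (23,24)

24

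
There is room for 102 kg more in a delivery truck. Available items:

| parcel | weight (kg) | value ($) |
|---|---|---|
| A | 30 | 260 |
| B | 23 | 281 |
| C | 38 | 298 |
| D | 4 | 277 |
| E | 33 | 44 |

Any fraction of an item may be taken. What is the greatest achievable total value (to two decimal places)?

Greedy by value/weight ratio, highest first.
Ratios (sorted): D 69.25, B 12.22, A 8.67, C 7.84, E 1.33
take D (4 @ 277); take B (23 @ 281); take A (30 @ 260); take C (38 @ 298); take 7/33 of E → 9.33. Capacity used 102/102.
Total value = 1125.33

1125.33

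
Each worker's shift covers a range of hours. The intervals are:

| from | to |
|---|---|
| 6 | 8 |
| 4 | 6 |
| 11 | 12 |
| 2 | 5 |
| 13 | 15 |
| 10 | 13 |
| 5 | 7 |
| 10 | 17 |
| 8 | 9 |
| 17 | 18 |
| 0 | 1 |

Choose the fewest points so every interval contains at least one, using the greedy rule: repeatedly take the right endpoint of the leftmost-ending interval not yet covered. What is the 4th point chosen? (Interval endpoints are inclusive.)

Sort by right endpoint; whenever an interval is uncovered, place a point at its right end.
By right end: [0,1]  [2,5]  [4,6]  [5,7]  [6,8]  [8,9]  [11,12]  [10,13]  [13,15]  [10,17]  [17,18]
[0,1] uncovered → point at 1; [2,5] uncovered → point at 5; [6,8] uncovered → point at 8; [11,12] uncovered → point at 12; [13,15] uncovered → point at 15; [17,18] uncovered → point at 18.
Points: 1, 5, 8, 12, 15, 18 (6 total).

12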